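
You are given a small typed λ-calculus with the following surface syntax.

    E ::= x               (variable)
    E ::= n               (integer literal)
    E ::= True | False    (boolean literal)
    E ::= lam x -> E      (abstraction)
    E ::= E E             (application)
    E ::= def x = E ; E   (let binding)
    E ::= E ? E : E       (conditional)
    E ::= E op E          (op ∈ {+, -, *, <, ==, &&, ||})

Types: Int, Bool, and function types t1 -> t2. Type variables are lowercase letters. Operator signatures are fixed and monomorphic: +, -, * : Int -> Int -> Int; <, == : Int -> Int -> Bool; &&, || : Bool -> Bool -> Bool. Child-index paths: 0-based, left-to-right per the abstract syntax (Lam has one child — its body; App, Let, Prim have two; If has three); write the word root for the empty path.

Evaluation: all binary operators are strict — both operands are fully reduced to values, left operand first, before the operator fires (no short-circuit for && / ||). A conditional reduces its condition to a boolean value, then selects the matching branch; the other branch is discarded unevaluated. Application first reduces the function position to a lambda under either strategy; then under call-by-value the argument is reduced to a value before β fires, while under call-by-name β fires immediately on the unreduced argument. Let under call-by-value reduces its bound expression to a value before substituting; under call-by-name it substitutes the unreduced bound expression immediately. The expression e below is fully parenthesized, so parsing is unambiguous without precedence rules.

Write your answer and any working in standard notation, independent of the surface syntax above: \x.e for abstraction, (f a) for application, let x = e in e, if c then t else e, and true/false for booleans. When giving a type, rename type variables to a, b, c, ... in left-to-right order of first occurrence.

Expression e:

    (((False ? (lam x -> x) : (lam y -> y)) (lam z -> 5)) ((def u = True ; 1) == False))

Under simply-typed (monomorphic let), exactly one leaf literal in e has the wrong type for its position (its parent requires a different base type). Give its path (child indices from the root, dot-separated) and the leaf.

Trace:
  unify Bool ~ Bool
x : a
\x._ : a -> a
y : b
\y._ : b -> b
  unify a -> a ~ b -> b
  unify a ~ b
  unify b ~ b
\z._ : c -> Int
  unify b -> b ~ (c -> Int) -> d
  unify b ~ c -> Int
  unify c -> Int ~ d
_ _ : c -> Int
let u : Bool
  unify Int ~ Int
  unify Bool ~ Int
  FAIL: mismatch Bool ~ Int

Answer: 1.1 : false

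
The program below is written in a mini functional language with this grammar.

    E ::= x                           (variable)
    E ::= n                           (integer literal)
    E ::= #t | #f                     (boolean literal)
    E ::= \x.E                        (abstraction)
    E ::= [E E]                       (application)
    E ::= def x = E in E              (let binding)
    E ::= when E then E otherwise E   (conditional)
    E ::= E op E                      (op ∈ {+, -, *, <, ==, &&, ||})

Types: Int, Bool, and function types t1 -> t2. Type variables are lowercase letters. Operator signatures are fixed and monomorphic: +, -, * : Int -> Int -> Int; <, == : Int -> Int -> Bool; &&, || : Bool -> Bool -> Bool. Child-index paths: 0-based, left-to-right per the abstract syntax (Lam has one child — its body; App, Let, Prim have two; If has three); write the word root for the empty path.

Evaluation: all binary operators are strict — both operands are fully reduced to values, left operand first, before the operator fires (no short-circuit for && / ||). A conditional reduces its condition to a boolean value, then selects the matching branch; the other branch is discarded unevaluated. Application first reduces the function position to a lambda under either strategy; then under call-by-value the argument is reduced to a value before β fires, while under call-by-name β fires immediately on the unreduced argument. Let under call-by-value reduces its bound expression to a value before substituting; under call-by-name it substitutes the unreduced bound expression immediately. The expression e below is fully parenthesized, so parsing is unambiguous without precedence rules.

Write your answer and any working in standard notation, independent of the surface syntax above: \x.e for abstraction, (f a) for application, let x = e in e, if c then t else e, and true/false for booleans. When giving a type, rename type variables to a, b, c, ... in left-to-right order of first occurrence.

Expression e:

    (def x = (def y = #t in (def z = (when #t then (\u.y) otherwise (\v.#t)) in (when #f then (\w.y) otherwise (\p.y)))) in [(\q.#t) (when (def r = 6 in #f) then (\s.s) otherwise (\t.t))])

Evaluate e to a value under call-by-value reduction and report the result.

Derivation:
step 0: (let x = (let y = true in (let z = (if true then (\u.y) else (\v.true)) in (if false then (\w.y) else (\p.y)))) in ((\q.true) (if (let r = 6 in false) then (\s.s) else (\t.t))))
step 1: [let@0] (let x = (let z = (if true then (\u.true) else (\v.true)) in (if false then (\w.true) else (\p.true))) in ((\q.true) (if (let r = 6 in false) then (\s.s) else (\t.t))))
step 2: [if@0.0] (let x = (let z = (\u.true) in (if false then (\w.true) else (\p.true))) in ((\q.true) (if (let r = 6 in false) then (\s.s) else (\t.t))))
step 3: [let@0] (let x = (if false then (\w.true) else (\p.true)) in ((\q.true) (if (let r = 6 in false) then (\s.s) else (\t.t))))
step 4: [if@0] (let x = (\p.true) in ((\q.true) (if (let r = 6 in false) then (\s.s) else (\t.t))))
step 5: [let@root] ((\q.true) (if (let r = 6 in false) then (\s.s) else (\t.t)))
step 6: [let@1.0] ((\q.true) (if false then (\s.s) else (\t.t)))
step 7: [if@1] ((\q.true) (\t.t))
step 8: [beta@root] true

Answer: true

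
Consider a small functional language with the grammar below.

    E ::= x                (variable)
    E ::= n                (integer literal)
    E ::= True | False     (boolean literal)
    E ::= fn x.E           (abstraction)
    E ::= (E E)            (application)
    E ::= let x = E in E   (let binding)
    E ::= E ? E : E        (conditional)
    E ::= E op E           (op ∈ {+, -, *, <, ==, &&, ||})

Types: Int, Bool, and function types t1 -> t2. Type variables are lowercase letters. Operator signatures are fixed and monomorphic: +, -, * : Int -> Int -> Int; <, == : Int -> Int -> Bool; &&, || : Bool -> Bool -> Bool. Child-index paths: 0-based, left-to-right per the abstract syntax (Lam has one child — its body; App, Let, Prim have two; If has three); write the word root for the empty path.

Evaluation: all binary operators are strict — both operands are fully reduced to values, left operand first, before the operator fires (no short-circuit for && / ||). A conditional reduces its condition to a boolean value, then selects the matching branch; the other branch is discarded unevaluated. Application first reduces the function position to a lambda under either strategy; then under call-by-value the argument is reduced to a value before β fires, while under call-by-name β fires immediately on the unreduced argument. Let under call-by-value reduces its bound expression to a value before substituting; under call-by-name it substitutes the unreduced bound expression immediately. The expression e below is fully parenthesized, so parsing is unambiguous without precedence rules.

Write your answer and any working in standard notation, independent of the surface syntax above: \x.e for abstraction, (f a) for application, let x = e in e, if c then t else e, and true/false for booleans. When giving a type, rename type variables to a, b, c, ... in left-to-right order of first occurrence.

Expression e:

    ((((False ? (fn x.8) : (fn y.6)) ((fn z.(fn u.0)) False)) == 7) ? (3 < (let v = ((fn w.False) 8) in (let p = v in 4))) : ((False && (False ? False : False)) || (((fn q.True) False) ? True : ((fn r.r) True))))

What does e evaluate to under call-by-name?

Answer: true

Trace:
step 0: (if (((if false then (\x.8) else (\y.6)) ((\z.(\u.0)) false)) == 7) then (3 < (let v = ((\w.false) 8) in (let p = v in 4))) else ((false && (if false then false else false)) || (if ((\q.true) false) then true else ((\r.r) true))))
step 1: [if@0.0.0] (if (((\y.6) ((\z.(\u.0)) false)) == 7) then (3 < (let v = ((\w.false) 8) in (let p = v in 4))) else ((false && (if false then false else false)) || (if ((\q.true) false) then true else ((\r.r) true))))
step 2: [beta@0.0] (if (6 == 7) then (3 < (let v = ((\w.false) 8) in (let p = v in 4))) else ((false && (if false then false else false)) || (if ((\q.true) false) then true else ((\r.r) true))))
step 3: [delta@0] (if false then (3 < (let v = ((\w.false) 8) in (let p = v in 4))) else ((false && (if false then false else false)) || (if ((\q.true) false) then true else ((\r.r) true))))
step 4: [if@root] ((false && (if false then false else false)) || (if ((\q.true) false) then true else ((\r.r) true)))
step 5: [if@0.1] ((false && false) || (if ((\q.true) false) then true else ((\r.r) true)))
step 6: [delta@0] (false || (if ((\q.true) false) then true else ((\r.r) true)))
step 7: [beta@1.0] (false || (if true then true else ((\r.r) true)))
step 8: [if@1] (false || true)
step 9: [delta@root] true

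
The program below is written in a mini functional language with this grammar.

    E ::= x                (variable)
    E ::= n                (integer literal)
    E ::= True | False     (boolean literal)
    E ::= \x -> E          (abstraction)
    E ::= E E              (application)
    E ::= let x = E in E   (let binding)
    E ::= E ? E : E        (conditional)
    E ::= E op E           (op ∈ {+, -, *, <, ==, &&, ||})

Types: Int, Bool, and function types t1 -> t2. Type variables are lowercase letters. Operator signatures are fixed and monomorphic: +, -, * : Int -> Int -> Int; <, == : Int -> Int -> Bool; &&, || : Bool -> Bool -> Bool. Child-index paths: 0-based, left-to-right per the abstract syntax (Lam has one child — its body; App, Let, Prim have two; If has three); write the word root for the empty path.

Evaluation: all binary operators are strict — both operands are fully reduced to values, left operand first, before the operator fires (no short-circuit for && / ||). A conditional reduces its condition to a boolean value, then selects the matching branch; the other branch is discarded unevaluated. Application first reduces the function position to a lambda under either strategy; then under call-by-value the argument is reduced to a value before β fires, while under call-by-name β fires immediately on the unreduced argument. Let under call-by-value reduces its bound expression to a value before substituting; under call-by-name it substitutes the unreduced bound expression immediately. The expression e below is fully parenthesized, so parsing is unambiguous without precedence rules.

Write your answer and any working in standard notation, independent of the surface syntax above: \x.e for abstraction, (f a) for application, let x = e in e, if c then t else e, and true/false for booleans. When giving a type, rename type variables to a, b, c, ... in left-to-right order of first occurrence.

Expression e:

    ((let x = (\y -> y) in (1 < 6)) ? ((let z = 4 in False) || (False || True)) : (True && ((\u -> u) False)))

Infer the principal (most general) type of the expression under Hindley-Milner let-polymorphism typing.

Answer: Bool

Trace:
y : a
\y._ : a -> a
let x : forall. a -> a
  unify Int ~ Int
  unify Int ~ Int
  unify Bool ~ Bool
let z : Int
  unify Bool ~ Bool
  unify Bool ~ Bool
  unify Bool ~ Bool
  unify Bool ~ Bool
  unify Bool ~ Bool
u : b
\u._ : b -> b
  unify b -> b ~ Bool -> c
  unify b ~ Bool
  unify Bool ~ c
_ _ : Bool
  unify Bool ~ Bool
  unify Bool ~ Bool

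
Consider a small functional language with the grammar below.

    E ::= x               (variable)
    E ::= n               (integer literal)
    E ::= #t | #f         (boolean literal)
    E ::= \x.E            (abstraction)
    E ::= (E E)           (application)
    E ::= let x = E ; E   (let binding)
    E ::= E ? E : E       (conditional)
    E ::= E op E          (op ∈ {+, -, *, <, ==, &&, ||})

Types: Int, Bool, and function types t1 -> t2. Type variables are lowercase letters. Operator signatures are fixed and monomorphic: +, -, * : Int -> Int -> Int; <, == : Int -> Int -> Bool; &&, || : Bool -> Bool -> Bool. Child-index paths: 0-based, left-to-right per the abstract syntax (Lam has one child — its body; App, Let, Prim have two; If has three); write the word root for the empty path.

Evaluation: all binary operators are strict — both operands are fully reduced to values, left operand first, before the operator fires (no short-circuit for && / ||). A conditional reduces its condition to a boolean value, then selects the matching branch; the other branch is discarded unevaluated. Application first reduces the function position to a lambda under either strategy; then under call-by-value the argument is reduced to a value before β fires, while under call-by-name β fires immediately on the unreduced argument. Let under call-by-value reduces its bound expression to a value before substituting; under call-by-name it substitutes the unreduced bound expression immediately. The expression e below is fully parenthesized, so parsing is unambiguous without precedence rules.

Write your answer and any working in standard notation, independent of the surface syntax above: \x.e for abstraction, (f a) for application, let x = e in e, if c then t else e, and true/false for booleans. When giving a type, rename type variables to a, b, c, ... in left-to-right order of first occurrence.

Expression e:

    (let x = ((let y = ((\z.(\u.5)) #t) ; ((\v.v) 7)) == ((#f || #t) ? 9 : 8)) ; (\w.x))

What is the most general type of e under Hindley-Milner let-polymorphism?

Working:
\u._ : b -> Int
\z._ : a -> b -> Int
  unify a -> b -> Int ~ Bool -> c
  unify a ~ Bool
  unify b -> Int ~ c
_ _ : b -> Int
let y : forall. b -> Int
v : d
\v._ : d -> d
  unify d -> d ~ Int -> e
  unify d ~ Int
  unify Int ~ e
_ _ : Int
  unify Int ~ Int
  unify Bool ~ Bool
  unify Bool ~ Bool
  unify Bool ~ Bool
  unify Int ~ Int
  unify Int ~ Int
let x : Bool
x : Bool
\w._ : f -> Bool

Answer: a -> Bool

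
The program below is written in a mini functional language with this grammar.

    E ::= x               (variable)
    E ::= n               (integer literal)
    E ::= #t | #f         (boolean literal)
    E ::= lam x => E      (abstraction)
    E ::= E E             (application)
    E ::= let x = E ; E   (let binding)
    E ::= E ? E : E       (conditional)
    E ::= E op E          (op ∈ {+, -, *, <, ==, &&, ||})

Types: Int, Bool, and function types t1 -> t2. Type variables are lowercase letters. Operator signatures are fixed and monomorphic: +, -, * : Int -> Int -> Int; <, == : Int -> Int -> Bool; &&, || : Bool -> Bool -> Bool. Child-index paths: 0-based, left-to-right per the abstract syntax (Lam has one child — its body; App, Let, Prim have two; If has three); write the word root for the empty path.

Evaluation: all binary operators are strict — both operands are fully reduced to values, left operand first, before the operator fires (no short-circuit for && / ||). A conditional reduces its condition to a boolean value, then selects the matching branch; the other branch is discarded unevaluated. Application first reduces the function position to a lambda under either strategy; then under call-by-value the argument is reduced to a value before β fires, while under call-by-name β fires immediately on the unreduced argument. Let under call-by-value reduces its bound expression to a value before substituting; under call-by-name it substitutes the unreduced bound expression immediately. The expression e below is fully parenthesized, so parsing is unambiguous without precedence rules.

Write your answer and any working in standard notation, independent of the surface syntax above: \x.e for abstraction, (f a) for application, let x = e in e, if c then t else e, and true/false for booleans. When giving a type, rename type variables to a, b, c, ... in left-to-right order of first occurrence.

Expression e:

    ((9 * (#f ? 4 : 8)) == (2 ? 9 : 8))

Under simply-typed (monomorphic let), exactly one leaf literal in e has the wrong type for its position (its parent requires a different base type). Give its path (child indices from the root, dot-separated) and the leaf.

Trace:
  unify Int ~ Int
  unify Bool ~ Bool
  unify Int ~ Int
  unify Int ~ Int
  unify Int ~ Int
  unify Int ~ Bool
  FAIL: mismatch Int ~ Bool

Answer: 1.0 : 2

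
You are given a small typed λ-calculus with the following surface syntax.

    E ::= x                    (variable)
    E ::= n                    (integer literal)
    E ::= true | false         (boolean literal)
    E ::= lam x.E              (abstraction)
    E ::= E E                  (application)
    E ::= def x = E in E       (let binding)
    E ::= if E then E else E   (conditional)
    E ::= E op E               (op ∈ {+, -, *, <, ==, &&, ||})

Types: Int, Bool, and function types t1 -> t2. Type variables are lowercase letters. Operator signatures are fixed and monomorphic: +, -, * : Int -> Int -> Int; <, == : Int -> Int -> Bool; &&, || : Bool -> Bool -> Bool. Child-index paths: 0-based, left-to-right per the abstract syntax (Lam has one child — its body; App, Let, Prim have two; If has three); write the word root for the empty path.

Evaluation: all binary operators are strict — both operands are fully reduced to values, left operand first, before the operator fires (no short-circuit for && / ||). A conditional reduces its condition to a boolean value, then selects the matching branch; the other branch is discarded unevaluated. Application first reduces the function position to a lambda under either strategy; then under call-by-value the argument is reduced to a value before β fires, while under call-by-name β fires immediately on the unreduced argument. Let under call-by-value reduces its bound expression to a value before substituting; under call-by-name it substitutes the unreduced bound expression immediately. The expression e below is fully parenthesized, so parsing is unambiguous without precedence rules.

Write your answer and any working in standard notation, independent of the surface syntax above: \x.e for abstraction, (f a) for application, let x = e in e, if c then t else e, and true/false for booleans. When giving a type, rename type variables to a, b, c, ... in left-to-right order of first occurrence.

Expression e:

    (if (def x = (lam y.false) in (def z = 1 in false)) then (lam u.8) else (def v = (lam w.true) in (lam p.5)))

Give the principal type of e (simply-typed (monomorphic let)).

Trace:
\y._ : a -> Bool
let x : a -> Bool
let z : Int
  unify Bool ~ Bool
\u._ : b -> Int
\w._ : c -> Bool
let v : c -> Bool
\p._ : d -> Int
  unify b -> Int ~ d -> Int
  unify b ~ d
  unify Int ~ Int

Answer: a -> Int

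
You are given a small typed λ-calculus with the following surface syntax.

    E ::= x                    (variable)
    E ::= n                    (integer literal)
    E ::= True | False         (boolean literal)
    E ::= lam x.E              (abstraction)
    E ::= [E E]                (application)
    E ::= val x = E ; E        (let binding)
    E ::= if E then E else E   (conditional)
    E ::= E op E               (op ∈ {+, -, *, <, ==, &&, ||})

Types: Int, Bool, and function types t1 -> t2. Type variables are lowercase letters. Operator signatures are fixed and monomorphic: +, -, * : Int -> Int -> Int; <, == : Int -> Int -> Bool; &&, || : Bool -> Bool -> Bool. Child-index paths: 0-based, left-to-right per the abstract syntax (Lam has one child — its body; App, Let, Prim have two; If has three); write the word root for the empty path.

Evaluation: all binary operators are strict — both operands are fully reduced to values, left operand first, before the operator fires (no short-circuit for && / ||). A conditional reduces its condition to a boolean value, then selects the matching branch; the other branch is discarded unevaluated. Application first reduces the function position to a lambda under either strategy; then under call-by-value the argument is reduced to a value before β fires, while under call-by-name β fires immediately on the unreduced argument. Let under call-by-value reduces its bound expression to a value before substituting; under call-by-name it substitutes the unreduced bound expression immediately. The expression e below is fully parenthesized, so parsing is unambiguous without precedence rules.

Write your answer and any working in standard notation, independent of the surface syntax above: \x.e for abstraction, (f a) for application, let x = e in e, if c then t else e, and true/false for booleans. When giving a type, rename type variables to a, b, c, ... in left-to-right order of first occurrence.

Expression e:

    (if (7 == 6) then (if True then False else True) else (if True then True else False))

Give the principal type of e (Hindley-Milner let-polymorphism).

Answer: Bool

Trace:
  unify Int ~ Int
  unify Int ~ Int
  unify Bool ~ Bool
  unify Bool ~ Bool
  unify Bool ~ Bool
  unify Bool ~ Bool
  unify Bool ~ Bool
  unify Bool ~ Bool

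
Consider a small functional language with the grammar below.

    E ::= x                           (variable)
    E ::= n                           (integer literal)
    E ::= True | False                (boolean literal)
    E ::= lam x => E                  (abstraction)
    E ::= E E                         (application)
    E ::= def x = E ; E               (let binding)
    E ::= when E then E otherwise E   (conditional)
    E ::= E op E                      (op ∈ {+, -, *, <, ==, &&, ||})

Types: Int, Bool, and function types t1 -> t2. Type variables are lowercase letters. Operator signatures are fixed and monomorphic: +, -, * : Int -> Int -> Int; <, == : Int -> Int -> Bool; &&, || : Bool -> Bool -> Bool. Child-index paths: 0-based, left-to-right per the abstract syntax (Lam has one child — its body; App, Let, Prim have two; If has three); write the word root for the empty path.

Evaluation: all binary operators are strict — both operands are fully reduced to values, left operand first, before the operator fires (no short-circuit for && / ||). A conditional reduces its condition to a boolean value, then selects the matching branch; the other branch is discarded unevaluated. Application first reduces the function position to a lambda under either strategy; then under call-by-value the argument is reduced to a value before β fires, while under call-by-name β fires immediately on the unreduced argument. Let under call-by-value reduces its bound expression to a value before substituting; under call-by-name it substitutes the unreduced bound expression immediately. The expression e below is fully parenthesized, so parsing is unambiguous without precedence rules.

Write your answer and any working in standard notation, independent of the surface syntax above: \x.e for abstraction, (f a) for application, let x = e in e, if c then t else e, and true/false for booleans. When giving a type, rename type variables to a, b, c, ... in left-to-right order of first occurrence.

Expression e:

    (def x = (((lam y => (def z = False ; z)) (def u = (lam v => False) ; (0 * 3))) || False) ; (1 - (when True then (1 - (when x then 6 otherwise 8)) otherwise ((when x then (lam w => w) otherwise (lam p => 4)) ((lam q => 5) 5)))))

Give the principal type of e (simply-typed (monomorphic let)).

Answer: Int

Trace:
let z : Bool
z : Bool
\y._ : a -> Bool
\v._ : b -> Bool
let u : b -> Bool
  unify Int ~ Int
  unify Int ~ Int
  unify a -> Bool ~ Int -> c
  unify a ~ Int
  unify Bool ~ c
_ _ : Bool
  unify Bool ~ Bool
  unify Bool ~ Bool
let x : Bool
  unify Int ~ Int
  unify Bool ~ Bool
  unify Int ~ Int
x : Bool
  unify Bool ~ Bool
  unify Int ~ Int
  unify Int ~ Int
x : Bool
  unify Bool ~ Bool
w : d
\w._ : d -> d
\p._ : e -> Int
  unify d -> d ~ e -> Int
  unify d ~ e
  unify e ~ Int
\q._ : f -> Int
  unify f -> Int ~ Int -> g
  unify f ~ Int
  unify Int ~ g
_ _ : Int
  unify Int -> Int ~ Int -> h
  unify Int ~ Int
  unify Int ~ h
_ _ : Int
  unify Int ~ Int
  unify Int ~ Int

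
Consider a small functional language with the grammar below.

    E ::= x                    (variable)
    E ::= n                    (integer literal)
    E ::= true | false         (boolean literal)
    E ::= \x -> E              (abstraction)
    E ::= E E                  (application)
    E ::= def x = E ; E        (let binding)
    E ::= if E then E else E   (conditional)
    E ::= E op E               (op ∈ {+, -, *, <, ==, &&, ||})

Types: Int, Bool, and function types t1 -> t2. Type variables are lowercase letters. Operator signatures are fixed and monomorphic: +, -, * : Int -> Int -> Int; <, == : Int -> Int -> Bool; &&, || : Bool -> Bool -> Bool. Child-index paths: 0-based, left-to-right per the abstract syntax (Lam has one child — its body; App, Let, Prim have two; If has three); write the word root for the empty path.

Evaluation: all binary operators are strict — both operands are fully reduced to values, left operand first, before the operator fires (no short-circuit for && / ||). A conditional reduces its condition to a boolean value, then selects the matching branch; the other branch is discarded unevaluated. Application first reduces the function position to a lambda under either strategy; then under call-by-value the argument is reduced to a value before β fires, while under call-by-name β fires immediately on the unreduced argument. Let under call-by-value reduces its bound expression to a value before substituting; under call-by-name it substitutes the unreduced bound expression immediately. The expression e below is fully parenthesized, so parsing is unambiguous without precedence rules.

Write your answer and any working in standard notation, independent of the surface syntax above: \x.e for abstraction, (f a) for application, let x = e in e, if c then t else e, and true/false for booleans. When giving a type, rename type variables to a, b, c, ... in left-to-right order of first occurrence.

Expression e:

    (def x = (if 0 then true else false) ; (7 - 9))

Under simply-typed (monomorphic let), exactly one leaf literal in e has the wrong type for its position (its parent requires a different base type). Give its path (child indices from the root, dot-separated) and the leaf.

Trace:
  unify Int ~ Bool
  FAIL: mismatch Int ~ Bool

Answer: 0.0 : 0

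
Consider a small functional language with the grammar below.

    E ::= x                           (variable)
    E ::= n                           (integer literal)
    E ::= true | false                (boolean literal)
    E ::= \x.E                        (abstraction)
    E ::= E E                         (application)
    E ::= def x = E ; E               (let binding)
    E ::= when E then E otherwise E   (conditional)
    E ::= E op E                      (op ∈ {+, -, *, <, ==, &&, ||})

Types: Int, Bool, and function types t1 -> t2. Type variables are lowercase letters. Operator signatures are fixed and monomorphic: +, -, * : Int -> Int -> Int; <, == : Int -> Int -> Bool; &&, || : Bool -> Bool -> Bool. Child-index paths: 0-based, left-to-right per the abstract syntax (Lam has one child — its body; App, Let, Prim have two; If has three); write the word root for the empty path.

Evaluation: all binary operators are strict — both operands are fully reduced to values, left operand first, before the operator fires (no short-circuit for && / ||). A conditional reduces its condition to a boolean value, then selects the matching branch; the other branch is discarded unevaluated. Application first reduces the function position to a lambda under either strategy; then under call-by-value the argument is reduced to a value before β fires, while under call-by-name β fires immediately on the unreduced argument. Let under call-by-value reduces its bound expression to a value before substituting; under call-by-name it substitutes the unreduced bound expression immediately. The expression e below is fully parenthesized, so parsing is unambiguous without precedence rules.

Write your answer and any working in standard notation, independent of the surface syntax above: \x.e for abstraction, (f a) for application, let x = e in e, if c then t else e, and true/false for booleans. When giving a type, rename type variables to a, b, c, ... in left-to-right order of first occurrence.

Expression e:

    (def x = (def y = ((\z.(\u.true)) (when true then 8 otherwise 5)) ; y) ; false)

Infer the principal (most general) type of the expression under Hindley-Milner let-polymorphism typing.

Derivation:
\u._ : b -> Bool
\z._ : a -> b -> Bool
  unify Bool ~ Bool
  unify Int ~ Int
  unify a -> b -> Bool ~ Int -> c
  unify a ~ Int
  unify b -> Bool ~ c
_ _ : b -> Bool
let y : forall. b -> Bool
y : d -> Bool
let x : forall. d -> Bool

Answer: Bool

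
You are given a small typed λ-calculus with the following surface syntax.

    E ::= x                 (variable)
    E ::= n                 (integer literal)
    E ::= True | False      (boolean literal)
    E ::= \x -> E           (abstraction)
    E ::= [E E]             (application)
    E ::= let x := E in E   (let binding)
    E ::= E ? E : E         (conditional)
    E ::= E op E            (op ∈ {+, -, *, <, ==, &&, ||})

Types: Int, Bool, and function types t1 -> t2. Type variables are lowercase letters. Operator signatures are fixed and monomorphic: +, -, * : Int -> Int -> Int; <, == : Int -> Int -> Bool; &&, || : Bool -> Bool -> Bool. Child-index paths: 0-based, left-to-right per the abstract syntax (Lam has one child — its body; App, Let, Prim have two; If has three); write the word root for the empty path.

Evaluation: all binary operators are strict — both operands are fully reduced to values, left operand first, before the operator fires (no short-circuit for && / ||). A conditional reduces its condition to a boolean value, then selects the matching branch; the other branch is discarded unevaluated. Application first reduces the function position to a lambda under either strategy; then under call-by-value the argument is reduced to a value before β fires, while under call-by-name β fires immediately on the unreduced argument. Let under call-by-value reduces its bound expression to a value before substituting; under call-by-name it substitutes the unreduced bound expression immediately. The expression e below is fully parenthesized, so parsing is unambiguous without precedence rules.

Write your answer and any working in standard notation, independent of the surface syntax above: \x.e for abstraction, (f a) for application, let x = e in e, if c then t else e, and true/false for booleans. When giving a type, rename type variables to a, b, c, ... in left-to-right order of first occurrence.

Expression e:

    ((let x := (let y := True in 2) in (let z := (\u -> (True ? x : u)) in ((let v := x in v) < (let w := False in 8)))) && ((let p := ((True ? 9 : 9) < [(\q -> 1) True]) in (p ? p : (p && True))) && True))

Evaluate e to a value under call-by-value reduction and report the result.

Working:
step 0: ((let x = (let y = true in 2) in (let z = (\u.(if true then x else u)) in ((let v = x in v) < (let w = false in 8)))) && ((let p = ((if true then 9 else 9) < ((\q.1) true)) in (if p then p else (p && true))) && true))
step 1: [let@0.0] ((let x = 2 in (let z = (\u.(if true then x else u)) in ((let v = x in v) < (let w = false in 8)))) && ((let p = ((if true then 9 else 9) < ((\q.1) true)) in (if p then p else (p && true))) && true))
step 2: [let@0] ((let z = (\u.(if true then 2 else u)) in ((let v = 2 in v) < (let w = false in 8))) && ((let p = ((if true then 9 else 9) < ((\q.1) true)) in (if p then p else (p && true))) && true))
step 3: [let@0] (((let v = 2 in v) < (let w = false in 8)) && ((let p = ((if true then 9 else 9) < ((\q.1) true)) in (if p then p else (p && true))) && true))
step 4: [let@0.0] ((2 < (let w = false in 8)) && ((let p = ((if true then 9 else 9) < ((\q.1) true)) in (if p then p else (p && true))) && true))
step 5: [let@0.1] ((2 < 8) && ((let p = ((if true then 9 else 9) < ((\q.1) true)) in (if p then p else (p && true))) && true))
step 6: [delta@0] (true && ((let p = ((if true then 9 else 9) < ((\q.1) true)) in (if p then p else (p && true))) && true))
step 7: [if@1.0.0.0] (true && ((let p = (9 < ((\q.1) true)) in (if p then p else (p && true))) && true))
step 8: [beta@1.0.0.1] (true && ((let p = (9 < 1) in (if p then p else (p && true))) && true))
step 9: [delta@1.0.0] (true && ((let p = false in (if p then p else (p && true))) && true))
step 10: [let@1.0] (true && ((if false then false else (false && true)) && true))
step 11: [if@1.0] (true && ((false && true) && true))
step 12: [delta@1.0] (true && (false && true))
step 13: [delta@1] (true && false)
step 14: [delta@root] false

Answer: false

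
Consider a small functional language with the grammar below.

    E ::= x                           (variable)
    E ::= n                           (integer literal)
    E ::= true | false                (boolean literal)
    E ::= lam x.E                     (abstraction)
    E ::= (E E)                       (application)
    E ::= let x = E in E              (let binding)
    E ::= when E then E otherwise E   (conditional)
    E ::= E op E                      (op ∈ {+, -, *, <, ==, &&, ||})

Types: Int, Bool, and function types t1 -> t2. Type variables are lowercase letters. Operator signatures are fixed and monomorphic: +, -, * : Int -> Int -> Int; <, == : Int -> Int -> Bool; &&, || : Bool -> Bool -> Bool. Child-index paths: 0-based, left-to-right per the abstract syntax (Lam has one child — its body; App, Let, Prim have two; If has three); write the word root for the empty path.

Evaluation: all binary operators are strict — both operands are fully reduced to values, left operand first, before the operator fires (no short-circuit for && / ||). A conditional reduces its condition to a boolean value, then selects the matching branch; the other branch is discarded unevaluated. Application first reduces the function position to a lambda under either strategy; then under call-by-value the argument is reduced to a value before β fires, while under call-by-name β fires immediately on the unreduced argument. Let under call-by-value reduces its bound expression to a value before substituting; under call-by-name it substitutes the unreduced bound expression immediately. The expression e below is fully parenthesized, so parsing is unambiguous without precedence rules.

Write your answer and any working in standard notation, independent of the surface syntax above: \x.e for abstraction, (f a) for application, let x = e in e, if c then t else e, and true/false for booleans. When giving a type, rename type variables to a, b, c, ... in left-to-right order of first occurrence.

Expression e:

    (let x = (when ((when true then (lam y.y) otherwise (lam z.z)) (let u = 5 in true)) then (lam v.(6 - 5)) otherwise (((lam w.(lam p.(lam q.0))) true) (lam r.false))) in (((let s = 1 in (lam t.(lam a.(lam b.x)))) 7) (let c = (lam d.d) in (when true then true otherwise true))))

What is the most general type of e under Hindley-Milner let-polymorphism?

Answer: a -> b -> Int

Working:
  unify Bool ~ Bool
y : a
\y._ : a -> a
z : b
\z._ : b -> b
  unify a -> a ~ b -> b
  unify a ~ b
  unify b ~ b
let u : Int
  unify b -> b ~ Bool -> c
  unify b ~ Bool
  unify Bool ~ c
_ _ : Bool
  unify Bool ~ Bool
  unify Int ~ Int
  unify Int ~ Int
\v._ : d -> Int
\q._ : g -> Int
\p._ : f -> g -> Int
\w._ : e -> f -> g -> Int
  unify e -> f -> g -> Int ~ Bool -> h
  unify e ~ Bool
  unify f -> g -> Int ~ h
_ _ : f -> g -> Int
\r._ : i -> Bool
  unify f -> g -> Int ~ (i -> Bool) -> j
  unify f ~ i -> Bool
  unify g -> Int ~ j
_ _ : g -> Int
  unify d -> Int ~ g -> Int
  unify d ~ g
  unify Int ~ Int
let x : forall. g -> Int
let s : Int
x : n -> Int
\b._ : m -> n -> Int
\a._ : l -> m -> n -> Int
\t._ : k -> l -> m -> n -> Int
  unify k -> l -> m -> n -> Int ~ Int -> o
  unify k ~ Int
  unify l -> m -> n -> Int ~ o
_ _ : l -> m -> n -> Int
d : p
\d._ : p -> p
let c : forall. p -> p
  unify Bool ~ Bool
  unify Bool ~ Bool
  unify l -> m -> n -> Int ~ Bool -> q
  unify l ~ Bool
  unify m -> n -> Int ~ q
_ _ : m -> n -> Int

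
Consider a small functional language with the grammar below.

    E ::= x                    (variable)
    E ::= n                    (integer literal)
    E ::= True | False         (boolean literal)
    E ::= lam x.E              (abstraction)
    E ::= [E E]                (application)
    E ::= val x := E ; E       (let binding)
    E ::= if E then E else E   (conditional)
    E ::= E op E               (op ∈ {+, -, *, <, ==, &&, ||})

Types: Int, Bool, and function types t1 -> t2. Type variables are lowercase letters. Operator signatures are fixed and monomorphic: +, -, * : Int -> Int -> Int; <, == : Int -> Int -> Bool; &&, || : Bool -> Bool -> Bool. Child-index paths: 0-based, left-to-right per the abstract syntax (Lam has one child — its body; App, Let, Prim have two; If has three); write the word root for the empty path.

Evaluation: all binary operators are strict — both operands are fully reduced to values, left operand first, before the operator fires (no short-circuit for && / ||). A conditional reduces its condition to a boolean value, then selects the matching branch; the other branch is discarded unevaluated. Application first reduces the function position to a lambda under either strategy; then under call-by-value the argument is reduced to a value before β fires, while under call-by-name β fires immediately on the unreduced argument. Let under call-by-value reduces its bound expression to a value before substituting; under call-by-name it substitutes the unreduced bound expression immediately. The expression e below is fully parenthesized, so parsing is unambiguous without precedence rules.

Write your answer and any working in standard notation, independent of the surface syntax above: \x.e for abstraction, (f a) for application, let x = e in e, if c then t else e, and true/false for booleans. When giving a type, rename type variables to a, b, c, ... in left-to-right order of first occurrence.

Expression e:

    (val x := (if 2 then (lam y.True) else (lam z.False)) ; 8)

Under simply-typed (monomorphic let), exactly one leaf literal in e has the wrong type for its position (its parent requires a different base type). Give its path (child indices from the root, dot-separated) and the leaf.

Working:
  unify Int ~ Bool
  FAIL: mismatch Int ~ Bool

Answer: 0.0 : 2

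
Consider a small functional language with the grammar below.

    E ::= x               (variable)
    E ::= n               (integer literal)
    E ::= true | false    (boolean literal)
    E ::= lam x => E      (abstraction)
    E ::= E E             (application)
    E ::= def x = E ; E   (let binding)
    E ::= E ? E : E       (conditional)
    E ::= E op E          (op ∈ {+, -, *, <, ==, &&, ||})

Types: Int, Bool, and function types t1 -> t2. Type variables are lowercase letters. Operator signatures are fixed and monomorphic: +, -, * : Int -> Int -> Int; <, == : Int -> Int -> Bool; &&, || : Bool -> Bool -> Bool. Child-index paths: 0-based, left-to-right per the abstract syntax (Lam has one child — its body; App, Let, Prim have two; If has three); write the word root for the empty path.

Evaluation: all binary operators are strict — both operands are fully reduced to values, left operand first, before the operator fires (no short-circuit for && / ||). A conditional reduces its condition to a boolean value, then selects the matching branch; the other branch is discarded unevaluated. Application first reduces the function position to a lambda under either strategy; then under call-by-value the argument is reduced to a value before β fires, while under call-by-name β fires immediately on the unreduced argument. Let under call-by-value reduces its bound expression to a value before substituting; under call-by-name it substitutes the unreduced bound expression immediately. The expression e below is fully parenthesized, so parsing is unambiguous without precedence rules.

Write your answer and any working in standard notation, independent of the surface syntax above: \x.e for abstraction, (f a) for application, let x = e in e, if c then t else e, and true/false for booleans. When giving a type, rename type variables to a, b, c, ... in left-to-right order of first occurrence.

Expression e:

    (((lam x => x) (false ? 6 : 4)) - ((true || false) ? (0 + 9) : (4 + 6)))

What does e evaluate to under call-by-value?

Answer: -5

Working:
step 0: (((\x.x) (if false then 6 else 4)) - (if (true || false) then (0 + 9) else (4 + 6)))
step 1: [if@0.1] (((\x.x) 4) - (if (true || false) then (0 + 9) else (4 + 6)))
step 2: [beta@0] (4 - (if (true || false) then (0 + 9) else (4 + 6)))
step 3: [delta@1.0] (4 - (if true then (0 + 9) else (4 + 6)))
step 4: [if@1] (4 - (0 + 9))
step 5: [delta@1] (4 - 9)
step 6: [delta@root] -5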